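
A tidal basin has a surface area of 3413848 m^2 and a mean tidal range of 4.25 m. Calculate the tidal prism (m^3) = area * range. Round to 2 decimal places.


Tidal prism = Area * Tidal range
P = 3413848 * 4.25
P = 14508854.00 m^3

14508854.00


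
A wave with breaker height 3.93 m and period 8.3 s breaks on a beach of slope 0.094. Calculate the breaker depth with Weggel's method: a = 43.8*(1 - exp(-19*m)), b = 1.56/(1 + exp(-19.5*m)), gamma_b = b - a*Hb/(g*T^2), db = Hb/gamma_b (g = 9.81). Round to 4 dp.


a = 43.8 * (1 - exp(-19 * m))
exp(-19 * 0.094) = exp(-1.7860) = 0.167629
a = 43.8 * (1 - 0.167629) = 36.457835
b = 1.56 / (1 + exp(-19.5 * m))
exp(-19.5 * 0.094) = exp(-1.8330) = 0.159933
b = 1.56 / (1 + 0.159933) = 1.344905
Hb / (g * T^2) = 3.93 / (9.81 * 8.3^2) = 3.93 / 675.8109 = 0.00581524
gamma_b = b - a * Hb/(g*T^2) = 1.344905 - 36.457835 * 0.00581524 = 1.132894
db = Hb / gamma_b = 3.93 / 1.132894
db = 3.4690 m

3.4690


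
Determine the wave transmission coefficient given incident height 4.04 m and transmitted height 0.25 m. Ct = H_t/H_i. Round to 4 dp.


Ct = H_t / H_i
Ct = 0.25 / 4.04
Ct = 0.0619

0.0619


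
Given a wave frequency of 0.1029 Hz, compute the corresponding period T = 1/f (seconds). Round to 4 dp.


T = 1 / f
T = 1 / 0.1029
T = 9.7182 s

9.7182


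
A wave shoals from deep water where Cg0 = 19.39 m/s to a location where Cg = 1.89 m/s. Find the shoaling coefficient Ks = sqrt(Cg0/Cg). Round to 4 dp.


Ks = sqrt(Cg0 / Cg)
Ks = sqrt(19.39 / 1.89)
Ks = sqrt(10.2593)
Ks = 3.2030

3.2030


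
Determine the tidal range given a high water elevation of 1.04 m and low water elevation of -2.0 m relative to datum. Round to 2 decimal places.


Tidal range = High water - Low water
Tidal range = 1.04 - (-2.0)
Tidal range = 3.04 m

3.04


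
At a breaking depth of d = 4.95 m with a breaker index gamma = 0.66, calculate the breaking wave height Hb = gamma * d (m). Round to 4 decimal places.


Hb = gamma * d
Hb = 0.66 * 4.95
Hb = 3.2670 m

3.2670


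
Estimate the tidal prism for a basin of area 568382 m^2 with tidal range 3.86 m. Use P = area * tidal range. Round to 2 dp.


Tidal prism = Area * Tidal range
P = 568382 * 3.86
P = 2193954.52 m^3

2193954.52


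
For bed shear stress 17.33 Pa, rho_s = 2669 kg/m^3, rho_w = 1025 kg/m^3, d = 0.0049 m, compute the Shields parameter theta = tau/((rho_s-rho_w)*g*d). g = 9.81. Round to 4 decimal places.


theta = tau / ((rho_s - rho_w) * g * d)
rho_s - rho_w = 2669 - 1025 = 1644
Denominator = 1644 * 9.81 * 0.0049 = 79.025436
theta = 17.33 / 79.025436
theta = 0.2193

0.2193


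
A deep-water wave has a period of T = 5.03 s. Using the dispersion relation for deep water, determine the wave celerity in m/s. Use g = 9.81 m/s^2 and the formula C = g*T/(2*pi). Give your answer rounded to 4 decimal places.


We use the deep-water celerity formula:
C = g * T / (2 * pi)
C = 9.81 * 5.03 / (2 * 3.14159...)
C = 49.344300 / 6.283185
C = 7.8534 m/s

7.8534


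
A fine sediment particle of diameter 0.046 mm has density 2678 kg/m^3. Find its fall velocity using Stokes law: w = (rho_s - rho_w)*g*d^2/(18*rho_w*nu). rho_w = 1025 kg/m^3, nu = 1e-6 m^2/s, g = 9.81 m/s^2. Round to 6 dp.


w = (rho_s - rho_w) * g * d^2 / (18 * rho_w * nu)
d = 0.046 mm = 0.000046 m
rho_s - rho_w = 2678 - 1025 = 1653
Numerator = 1653 * 9.81 * (0.000046)^2 = 0.000034312908
Denominator = 18 * 1025 * 1e-6 = 0.018450
w = 0.001860 m/s

0.001860


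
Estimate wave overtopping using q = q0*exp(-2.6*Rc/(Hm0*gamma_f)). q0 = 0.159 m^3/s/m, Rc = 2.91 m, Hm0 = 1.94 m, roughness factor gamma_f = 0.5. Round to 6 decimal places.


q = q0 * exp(-2.6 * Rc / (Hm0 * gamma_f))
Exponent = -2.6 * 2.91 / (1.94 * 0.5)
= -2.6 * 2.91 / 0.9700
= -7.800000
exp(-7.800000) = 0.000410
q = 0.159 * 0.000410
q = 0.000065 m^3/s/m

0.000065


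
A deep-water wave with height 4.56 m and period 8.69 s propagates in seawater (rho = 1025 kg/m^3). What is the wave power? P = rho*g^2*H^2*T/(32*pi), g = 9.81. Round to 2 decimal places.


P = rho * g^2 * H^2 * T / (32 * pi)
P = 1025 * 9.81^2 * 4.56^2 * 8.69 / (32 * pi)
P = 1025 * 96.2361 * 20.7936 * 8.69 / 100.53096
P = 177301.12 W/m

177301.12


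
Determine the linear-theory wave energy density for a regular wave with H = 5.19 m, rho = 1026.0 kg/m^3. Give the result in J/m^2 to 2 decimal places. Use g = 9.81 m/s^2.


E = (1/8) * rho * g * H^2
E = (1/8) * 1026.0 * 9.81 * 5.19^2
E = 0.125 * 1026.0 * 9.81 * 26.9361
E = 33889.18 J/m^2

33889.18


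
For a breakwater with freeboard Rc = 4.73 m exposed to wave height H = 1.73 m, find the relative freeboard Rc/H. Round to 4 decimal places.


Relative freeboard = Rc / H
= 4.73 / 1.73
= 2.7341

2.7341


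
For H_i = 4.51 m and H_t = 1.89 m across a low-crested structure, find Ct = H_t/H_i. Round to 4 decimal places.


Ct = H_t / H_i
Ct = 1.89 / 4.51
Ct = 0.4191

0.4191


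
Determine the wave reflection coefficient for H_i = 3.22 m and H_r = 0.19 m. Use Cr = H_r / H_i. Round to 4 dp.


Cr = H_r / H_i
Cr = 0.19 / 3.22
Cr = 0.0590

0.0590


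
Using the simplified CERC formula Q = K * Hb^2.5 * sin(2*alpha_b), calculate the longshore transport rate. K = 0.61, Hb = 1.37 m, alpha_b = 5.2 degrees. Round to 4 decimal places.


Q = K * Hb^2.5 * sin(2 * alpha_b)
Hb^2.5 = 1.37^2.5 = 2.196855
sin(2 * 5.2) = sin(10.4) = 0.180519
Q = 0.61 * 2.196855 * 0.180519
Q = 0.2419 m^3/s

0.2419


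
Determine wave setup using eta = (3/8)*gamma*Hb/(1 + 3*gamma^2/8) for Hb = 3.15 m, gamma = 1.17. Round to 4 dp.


eta = (3/8) * gamma * Hb / (1 + 3*gamma^2/8)
Numerator = (3/8) * 1.17 * 3.15 = 1.382062
Denominator = 1 + 3*1.17^2/8 = 1 + 0.513338 = 1.513338
eta = 1.382062 / 1.513338
eta = 0.9133 m

0.9133


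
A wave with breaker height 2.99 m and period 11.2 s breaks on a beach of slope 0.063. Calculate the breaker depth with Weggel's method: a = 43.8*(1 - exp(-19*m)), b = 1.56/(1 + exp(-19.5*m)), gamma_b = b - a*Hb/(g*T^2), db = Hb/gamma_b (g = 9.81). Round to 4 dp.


a = 43.8 * (1 - exp(-19 * m))
exp(-19 * 0.063) = exp(-1.1970) = 0.302099
a = 43.8 * (1 - 0.302099) = 30.568057
b = 1.56 / (1 + exp(-19.5 * m))
exp(-19.5 * 0.063) = exp(-1.2285) = 0.292731
b = 1.56 / (1 + 0.292731) = 1.206747
Hb / (g * T^2) = 2.99 / (9.81 * 11.2^2) = 2.99 / 1230.5664 = 0.00242978
gamma_b = b - a * Hb/(g*T^2) = 1.206747 - 30.568057 * 0.00242978 = 1.132474
db = Hb / gamma_b = 2.99 / 1.132474
db = 2.6402 m

2.6402


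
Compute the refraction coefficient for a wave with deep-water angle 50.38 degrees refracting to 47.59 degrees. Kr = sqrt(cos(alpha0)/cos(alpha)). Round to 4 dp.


Kr = sqrt(cos(alpha0) / cos(alpha))
cos(50.38) = 0.637693
cos(47.59) = 0.674431
Kr = sqrt(0.637693 / 0.674431)
Kr = sqrt(0.945527)
Kr = 0.9724

0.9724


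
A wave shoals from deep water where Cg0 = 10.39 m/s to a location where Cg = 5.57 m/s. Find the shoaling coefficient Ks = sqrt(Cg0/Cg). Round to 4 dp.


Ks = sqrt(Cg0 / Cg)
Ks = sqrt(10.39 / 5.57)
Ks = sqrt(1.8654)
Ks = 1.3658

1.3658


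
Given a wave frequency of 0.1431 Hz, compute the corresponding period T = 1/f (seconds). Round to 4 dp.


T = 1 / f
T = 1 / 0.1431
T = 6.9881 s

6.9881


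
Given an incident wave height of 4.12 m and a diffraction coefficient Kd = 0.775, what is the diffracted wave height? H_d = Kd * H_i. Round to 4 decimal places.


H_d = Kd * H_i
H_d = 0.775 * 4.12
H_d = 3.1930 m

3.1930


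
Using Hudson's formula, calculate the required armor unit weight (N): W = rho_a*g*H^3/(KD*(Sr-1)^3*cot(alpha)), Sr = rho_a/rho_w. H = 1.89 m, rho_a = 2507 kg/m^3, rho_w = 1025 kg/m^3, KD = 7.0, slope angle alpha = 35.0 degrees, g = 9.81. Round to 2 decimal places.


Sr = rho_a / rho_w = 2507 / 1025 = 2.445854
(Sr - 1) = 1.445854
(Sr - 1)^3 = 3.022547
cot(35.0) = 1 / tan(35.0) = 1 / 0.700208 = 1.428148
Numerator = 2507 * 9.81 * 1.89^3 = 166038.4819
Denominator = 7.0 * 3.022547 * 1.428148 = 30.216508
W = 166038.4819 / 30.216508
W = 5494.96 N

5494.96


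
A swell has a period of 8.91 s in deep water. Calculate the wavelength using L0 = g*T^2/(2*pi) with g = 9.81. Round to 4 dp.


L0 = g * T^2 / (2 * pi)
L0 = 9.81 * 8.91^2 / (2 * pi)
L0 = 9.81 * 79.3881 / 6.28319
L0 = 778.7973 / 6.28319
L0 = 123.9494 m

123.9494


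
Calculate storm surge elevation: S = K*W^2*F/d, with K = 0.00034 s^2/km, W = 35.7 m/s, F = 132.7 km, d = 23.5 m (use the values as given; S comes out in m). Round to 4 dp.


S = K * W^2 * F / d
W^2 = 35.7^2 = 1274.49
S = 0.00034 * 1274.49 * 132.7 / 23.5
Numerator = 0.00034 * 1274.49 * 132.7 = 57.502440
S = 57.502440 / 23.5 = 2.4469 m

2.4469


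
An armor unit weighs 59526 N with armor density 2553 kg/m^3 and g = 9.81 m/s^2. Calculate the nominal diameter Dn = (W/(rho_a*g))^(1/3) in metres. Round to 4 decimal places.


V = W / (rho_a * g)
V = 59526 / (2553 * 9.81)
V = 59526 / 25044.93
V = 2.376768 m^3
Dn = V^(1/3) = 2.376768^(1/3)
Dn = 1.3345 m

1.3345


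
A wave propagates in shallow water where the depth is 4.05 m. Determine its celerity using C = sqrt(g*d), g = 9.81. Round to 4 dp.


Using the shallow-water approximation:
C = sqrt(g * d) = sqrt(9.81 * 4.05)
C = sqrt(39.7305)
C = 6.3032 m/s

6.3032


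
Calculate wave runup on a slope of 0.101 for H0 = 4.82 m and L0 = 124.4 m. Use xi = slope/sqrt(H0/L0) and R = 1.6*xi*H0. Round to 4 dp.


xi = slope / sqrt(H0/L0)
H0/L0 = 4.82/124.4 = 0.038746
sqrt(0.038746) = 0.196840
xi = 0.101 / 0.196840 = 0.513107
R = 1.6 * xi * H0 = 1.6 * 0.513107 * 4.82
R = 3.9571 m

3.9571


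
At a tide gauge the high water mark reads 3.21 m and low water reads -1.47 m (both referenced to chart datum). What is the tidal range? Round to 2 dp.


Tidal range = High water - Low water
Tidal range = 3.21 - (-1.47)
Tidal range = 4.68 m

4.68


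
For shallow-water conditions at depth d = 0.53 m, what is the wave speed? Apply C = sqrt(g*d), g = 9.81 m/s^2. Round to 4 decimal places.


Using the shallow-water approximation:
C = sqrt(g * d) = sqrt(9.81 * 0.53)
C = sqrt(5.1993)
C = 2.2802 m/s

2.2802


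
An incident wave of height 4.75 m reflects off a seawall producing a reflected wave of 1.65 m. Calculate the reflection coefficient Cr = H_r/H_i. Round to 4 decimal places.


Cr = H_r / H_i
Cr = 1.65 / 4.75
Cr = 0.3474

0.3474


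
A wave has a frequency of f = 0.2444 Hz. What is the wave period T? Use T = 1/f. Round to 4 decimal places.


T = 1 / f
T = 1 / 0.2444
T = 4.0917 s

4.0917


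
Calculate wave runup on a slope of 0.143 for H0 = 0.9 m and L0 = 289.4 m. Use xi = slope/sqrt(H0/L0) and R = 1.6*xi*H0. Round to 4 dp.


xi = slope / sqrt(H0/L0)
H0/L0 = 0.9/289.4 = 0.003110
sqrt(0.003110) = 0.055766
xi = 0.143 / 0.055766 = 2.564272
R = 1.6 * xi * H0 = 1.6 * 2.564272 * 0.9
R = 3.6926 m

3.6926


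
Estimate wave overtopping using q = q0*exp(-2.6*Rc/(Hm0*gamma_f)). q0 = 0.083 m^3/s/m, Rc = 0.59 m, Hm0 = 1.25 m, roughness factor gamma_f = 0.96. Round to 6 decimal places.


q = q0 * exp(-2.6 * Rc / (Hm0 * gamma_f))
Exponent = -2.6 * 0.59 / (1.25 * 0.96)
= -2.6 * 0.59 / 1.2000
= -1.278333
exp(-1.278333) = 0.278501
q = 0.083 * 0.278501
q = 0.023116 m^3/s/m

0.023116


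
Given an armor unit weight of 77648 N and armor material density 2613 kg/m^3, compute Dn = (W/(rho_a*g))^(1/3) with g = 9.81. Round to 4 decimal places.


V = W / (rho_a * g)
V = 77648 / (2613 * 9.81)
V = 77648 / 25633.53
V = 3.029158 m^3
Dn = V^(1/3) = 3.029158^(1/3)
Dn = 1.4469 m

1.4469


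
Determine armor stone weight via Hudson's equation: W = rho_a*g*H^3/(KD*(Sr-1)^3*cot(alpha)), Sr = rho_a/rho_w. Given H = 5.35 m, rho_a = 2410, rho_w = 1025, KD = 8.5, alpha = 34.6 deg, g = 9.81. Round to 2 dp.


Sr = rho_a / rho_w = 2410 / 1025 = 2.351220
(Sr - 1) = 1.351220
(Sr - 1)^3 = 2.467049
cot(34.6) = 1 / tan(34.6) = 1 / 0.689854 = 1.449583
Numerator = 2410 * 9.81 * 5.35^3 = 3620323.6388
Denominator = 8.5 * 2.467049 * 1.449583 = 30.397621
W = 3620323.6388 / 30.397621
W = 119098.91 N

119098.91


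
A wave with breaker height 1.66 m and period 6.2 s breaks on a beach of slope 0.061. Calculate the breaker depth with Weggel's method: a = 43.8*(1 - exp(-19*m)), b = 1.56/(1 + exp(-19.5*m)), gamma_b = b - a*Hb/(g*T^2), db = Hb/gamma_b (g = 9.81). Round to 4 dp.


a = 43.8 * (1 - exp(-19 * m))
exp(-19 * 0.061) = exp(-1.1590) = 0.313800
a = 43.8 * (1 - 0.313800) = 30.055568
b = 1.56 / (1 + exp(-19.5 * m))
exp(-19.5 * 0.061) = exp(-1.1895) = 0.304373
b = 1.56 / (1 + 0.304373) = 1.195977
Hb / (g * T^2) = 1.66 / (9.81 * 6.2^2) = 1.66 / 377.0964 = 0.00440206
gamma_b = b - a * Hb/(g*T^2) = 1.195977 - 30.055568 * 0.00440206 = 1.063670
db = Hb / gamma_b = 1.66 / 1.063670
db = 1.5606 m

1.5606


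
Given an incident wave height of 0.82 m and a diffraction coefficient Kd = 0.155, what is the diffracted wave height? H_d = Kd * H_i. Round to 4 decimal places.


H_d = Kd * H_i
H_d = 0.155 * 0.82
H_d = 0.1271 m

0.1271


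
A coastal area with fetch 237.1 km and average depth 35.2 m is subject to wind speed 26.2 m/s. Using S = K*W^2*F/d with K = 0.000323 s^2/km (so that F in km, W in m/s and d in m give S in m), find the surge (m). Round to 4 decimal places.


S = K * W^2 * F / d
W^2 = 26.2^2 = 686.44
S = 0.000323 * 686.44 * 237.1 / 35.2
Numerator = 0.000323 * 686.44 * 237.1 = 52.569840
S = 52.569840 / 35.2 = 1.4935 m

1.4935


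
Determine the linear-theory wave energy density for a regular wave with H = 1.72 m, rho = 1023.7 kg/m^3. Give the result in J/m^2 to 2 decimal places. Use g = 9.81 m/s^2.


E = (1/8) * rho * g * H^2
E = (1/8) * 1023.7 * 9.81 * 1.72^2
E = 0.125 * 1023.7 * 9.81 * 2.9584
E = 3713.72 J/m^2

3713.72


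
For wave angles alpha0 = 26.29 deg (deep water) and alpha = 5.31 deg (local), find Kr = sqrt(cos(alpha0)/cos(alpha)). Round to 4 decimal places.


Kr = sqrt(cos(alpha0) / cos(alpha))
cos(26.29) = 0.896564
cos(5.31) = 0.995709
Kr = sqrt(0.896564 / 0.995709)
Kr = sqrt(0.900428)
Kr = 0.9489

0.9489


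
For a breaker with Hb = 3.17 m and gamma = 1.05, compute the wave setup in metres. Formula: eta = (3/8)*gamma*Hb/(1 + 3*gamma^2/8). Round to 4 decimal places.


eta = (3/8) * gamma * Hb / (1 + 3*gamma^2/8)
Numerator = (3/8) * 1.05 * 3.17 = 1.248188
Denominator = 1 + 3*1.05^2/8 = 1 + 0.413438 = 1.413438
eta = 1.248188 / 1.413438
eta = 0.8831 m

0.8831


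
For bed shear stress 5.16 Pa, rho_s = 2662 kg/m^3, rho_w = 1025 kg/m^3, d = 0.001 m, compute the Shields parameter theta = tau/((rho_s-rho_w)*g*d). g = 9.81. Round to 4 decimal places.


theta = tau / ((rho_s - rho_w) * g * d)
rho_s - rho_w = 2662 - 1025 = 1637
Denominator = 1637 * 9.81 * 0.001 = 16.058970
theta = 5.16 / 16.058970
theta = 0.3213

0.3213


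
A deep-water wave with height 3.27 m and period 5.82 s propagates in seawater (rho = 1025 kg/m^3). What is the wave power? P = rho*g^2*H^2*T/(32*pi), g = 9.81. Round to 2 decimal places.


P = rho * g^2 * H^2 * T / (32 * pi)
P = 1025 * 9.81^2 * 3.27^2 * 5.82 / (32 * pi)
P = 1025 * 96.2361 * 10.6929 * 5.82 / 100.53096
P = 61063.33 W/m

61063.33


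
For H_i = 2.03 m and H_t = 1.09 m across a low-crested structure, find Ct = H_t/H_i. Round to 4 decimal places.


Ct = H_t / H_i
Ct = 1.09 / 2.03
Ct = 0.5369

0.5369


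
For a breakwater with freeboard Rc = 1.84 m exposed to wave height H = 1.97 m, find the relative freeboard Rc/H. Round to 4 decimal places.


Relative freeboard = Rc / H
= 1.84 / 1.97
= 0.9340

0.9340


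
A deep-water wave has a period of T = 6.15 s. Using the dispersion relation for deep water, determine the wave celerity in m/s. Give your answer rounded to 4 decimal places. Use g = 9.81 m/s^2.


We use the deep-water celerity formula:
C = g * T / (2 * pi)
C = 9.81 * 6.15 / (2 * 3.14159...)
C = 60.331500 / 6.283185
C = 9.6021 m/s

9.6021


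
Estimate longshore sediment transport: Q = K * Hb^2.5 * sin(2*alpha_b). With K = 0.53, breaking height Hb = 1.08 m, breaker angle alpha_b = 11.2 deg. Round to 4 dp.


Q = K * Hb^2.5 * sin(2 * alpha_b)
Hb^2.5 = 1.08^2.5 = 1.212158
sin(2 * 11.2) = sin(22.4) = 0.381070
Q = 0.53 * 1.212158 * 0.381070
Q = 0.2448 m^3/s

0.2448


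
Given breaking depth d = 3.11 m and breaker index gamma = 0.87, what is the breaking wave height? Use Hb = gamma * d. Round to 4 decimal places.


Hb = gamma * d
Hb = 0.87 * 3.11
Hb = 2.7057 m

2.7057


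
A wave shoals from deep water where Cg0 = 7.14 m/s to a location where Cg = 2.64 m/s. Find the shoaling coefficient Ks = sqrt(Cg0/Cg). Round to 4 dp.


Ks = sqrt(Cg0 / Cg)
Ks = sqrt(7.14 / 2.64)
Ks = sqrt(2.7045)
Ks = 1.6446

1.6446


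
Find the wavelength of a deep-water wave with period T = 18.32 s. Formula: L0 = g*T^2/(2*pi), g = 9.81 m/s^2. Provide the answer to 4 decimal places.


L0 = g * T^2 / (2 * pi)
L0 = 9.81 * 18.32^2 / (2 * pi)
L0 = 9.81 * 335.6224 / 6.28319
L0 = 3292.4557 / 6.28319
L0 = 524.0106 m

524.0106


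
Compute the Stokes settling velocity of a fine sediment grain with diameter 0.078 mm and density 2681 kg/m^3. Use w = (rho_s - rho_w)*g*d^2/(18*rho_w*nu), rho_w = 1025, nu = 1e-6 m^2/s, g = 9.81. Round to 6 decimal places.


w = (rho_s - rho_w) * g * d^2 / (18 * rho_w * nu)
d = 0.078 mm = 0.000078 m
rho_s - rho_w = 2681 - 1025 = 1656
Numerator = 1656 * 9.81 * (0.000078)^2 = 0.000098836770
Denominator = 18 * 1025 * 1e-6 = 0.018450
w = 0.005357 m/s

0.005357


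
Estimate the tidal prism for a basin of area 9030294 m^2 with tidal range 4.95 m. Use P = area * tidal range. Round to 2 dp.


Tidal prism = Area * Tidal range
P = 9030294 * 4.95
P = 44699955.30 m^3

44699955.30


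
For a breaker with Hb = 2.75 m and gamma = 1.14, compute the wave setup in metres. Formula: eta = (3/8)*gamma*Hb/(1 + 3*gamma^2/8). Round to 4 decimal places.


eta = (3/8) * gamma * Hb / (1 + 3*gamma^2/8)
Numerator = (3/8) * 1.14 * 2.75 = 1.175625
Denominator = 1 + 3*1.14^2/8 = 1 + 0.487350 = 1.487350
eta = 1.175625 / 1.487350
eta = 0.7904 m

0.7904


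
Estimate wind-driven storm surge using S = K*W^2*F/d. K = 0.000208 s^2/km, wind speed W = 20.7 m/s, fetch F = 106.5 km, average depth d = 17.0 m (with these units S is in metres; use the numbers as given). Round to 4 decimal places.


S = K * W^2 * F / d
W^2 = 20.7^2 = 428.49
S = 0.000208 * 428.49 * 106.5 / 17.0
Numerator = 0.000208 * 428.49 * 106.5 = 9.491910
S = 9.491910 / 17.0 = 0.5583 m

0.5583


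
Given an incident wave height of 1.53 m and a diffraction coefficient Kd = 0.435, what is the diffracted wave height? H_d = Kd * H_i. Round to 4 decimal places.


H_d = Kd * H_i
H_d = 0.435 * 1.53
H_d = 0.6656 m

0.6656


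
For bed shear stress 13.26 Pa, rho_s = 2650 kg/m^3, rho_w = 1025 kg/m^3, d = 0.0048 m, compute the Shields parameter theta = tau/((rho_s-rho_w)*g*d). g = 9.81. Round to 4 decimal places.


theta = tau / ((rho_s - rho_w) * g * d)
rho_s - rho_w = 2650 - 1025 = 1625
Denominator = 1625 * 9.81 * 0.0048 = 76.518000
theta = 13.26 / 76.518000
theta = 0.1733

0.1733


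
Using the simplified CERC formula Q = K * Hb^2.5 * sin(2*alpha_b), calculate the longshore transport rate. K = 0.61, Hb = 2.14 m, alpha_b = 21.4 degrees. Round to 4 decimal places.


Q = K * Hb^2.5 * sin(2 * alpha_b)
Hb^2.5 = 2.14^2.5 = 6.699377
sin(2 * 21.4) = sin(42.8) = 0.679441
Q = 0.61 * 6.699377 * 0.679441
Q = 2.7766 m^3/s

2.7766


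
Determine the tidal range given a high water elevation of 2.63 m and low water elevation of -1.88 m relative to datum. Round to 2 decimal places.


Tidal range = High water - Low water
Tidal range = 2.63 - (-1.88)
Tidal range = 4.51 m

4.51


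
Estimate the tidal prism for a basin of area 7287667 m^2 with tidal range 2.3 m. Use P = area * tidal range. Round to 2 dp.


Tidal prism = Area * Tidal range
P = 7287667 * 2.3
P = 16761634.10 m^3

16761634.10


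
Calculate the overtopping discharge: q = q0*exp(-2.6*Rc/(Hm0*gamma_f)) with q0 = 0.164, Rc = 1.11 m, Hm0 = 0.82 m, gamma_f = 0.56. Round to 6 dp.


q = q0 * exp(-2.6 * Rc / (Hm0 * gamma_f))
Exponent = -2.6 * 1.11 / (0.82 * 0.56)
= -2.6 * 1.11 / 0.4592
= -6.284843
exp(-6.284843) = 0.001864
q = 0.164 * 0.001864
q = 0.000306 m^3/s/m

0.000306


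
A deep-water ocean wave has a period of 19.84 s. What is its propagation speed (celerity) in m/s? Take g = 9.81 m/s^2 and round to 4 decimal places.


We use the deep-water celerity formula:
C = g * T / (2 * pi)
C = 9.81 * 19.84 / (2 * 3.14159...)
C = 194.630400 / 6.283185
C = 30.9764 m/s

30.9764


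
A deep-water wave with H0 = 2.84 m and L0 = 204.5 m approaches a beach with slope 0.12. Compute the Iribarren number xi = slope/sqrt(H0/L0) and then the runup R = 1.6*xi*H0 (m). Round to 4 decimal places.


xi = slope / sqrt(H0/L0)
H0/L0 = 2.84/204.5 = 0.013888
sqrt(0.013888) = 0.117845
xi = 0.12 / 0.117845 = 1.018284
R = 1.6 * xi * H0 = 1.6 * 1.018284 * 2.84
R = 4.6271 m

4.6271


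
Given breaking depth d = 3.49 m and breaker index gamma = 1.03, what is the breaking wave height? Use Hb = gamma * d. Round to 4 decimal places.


Hb = gamma * d
Hb = 1.03 * 3.49
Hb = 3.5947 m

3.5947


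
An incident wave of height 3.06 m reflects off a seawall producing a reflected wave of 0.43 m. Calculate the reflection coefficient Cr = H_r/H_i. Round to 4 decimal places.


Cr = H_r / H_i
Cr = 0.43 / 3.06
Cr = 0.1405

0.1405


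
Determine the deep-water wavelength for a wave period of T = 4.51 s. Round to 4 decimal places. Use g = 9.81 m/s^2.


L0 = g * T^2 / (2 * pi)
L0 = 9.81 * 4.51^2 / (2 * pi)
L0 = 9.81 * 20.3401 / 6.28319
L0 = 199.5364 / 6.28319
L0 = 31.7572 m

31.7572


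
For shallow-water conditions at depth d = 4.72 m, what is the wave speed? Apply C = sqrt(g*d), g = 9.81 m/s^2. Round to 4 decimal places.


Using the shallow-water approximation:
C = sqrt(g * d) = sqrt(9.81 * 4.72)
C = sqrt(46.3032)
C = 6.8046 m/s

6.8046


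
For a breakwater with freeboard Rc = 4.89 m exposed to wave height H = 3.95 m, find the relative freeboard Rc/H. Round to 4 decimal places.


Relative freeboard = Rc / H
= 4.89 / 3.95
= 1.2380

1.2380


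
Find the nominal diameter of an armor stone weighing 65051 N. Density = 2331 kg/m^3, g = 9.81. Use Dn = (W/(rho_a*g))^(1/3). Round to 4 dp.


V = W / (rho_a * g)
V = 65051 / (2331 * 9.81)
V = 65051 / 22867.11
V = 2.844741 m^3
Dn = V^(1/3) = 2.844741^(1/3)
Dn = 1.4169 m

1.4169


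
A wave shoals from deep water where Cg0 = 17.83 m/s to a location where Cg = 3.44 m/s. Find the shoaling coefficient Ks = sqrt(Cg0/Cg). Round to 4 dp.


Ks = sqrt(Cg0 / Cg)
Ks = sqrt(17.83 / 3.44)
Ks = sqrt(5.1831)
Ks = 2.2767

2.2767


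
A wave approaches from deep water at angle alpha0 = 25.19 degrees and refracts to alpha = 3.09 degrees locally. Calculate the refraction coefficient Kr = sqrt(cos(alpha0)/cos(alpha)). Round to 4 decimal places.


Kr = sqrt(cos(alpha0) / cos(alpha))
cos(25.19) = 0.904901
cos(3.09) = 0.998546
Kr = sqrt(0.904901 / 0.998546)
Kr = sqrt(0.906219)
Kr = 0.9520

0.9520


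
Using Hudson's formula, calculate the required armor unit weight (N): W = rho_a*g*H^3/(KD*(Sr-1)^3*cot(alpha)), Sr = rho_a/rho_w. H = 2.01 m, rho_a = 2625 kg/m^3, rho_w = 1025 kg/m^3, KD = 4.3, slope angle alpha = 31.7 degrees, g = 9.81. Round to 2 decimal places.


Sr = rho_a / rho_w = 2625 / 1025 = 2.560976
(Sr - 1) = 1.560976
(Sr - 1)^3 = 3.803543
cot(31.7) = 1 / tan(31.7) = 1 / 0.617613 = 1.619138
Numerator = 2625 * 9.81 * 2.01^3 = 209115.6265
Denominator = 4.3 * 3.803543 * 1.619138 = 26.481383
W = 209115.6265 / 26.481383
W = 7896.70 N

7896.70


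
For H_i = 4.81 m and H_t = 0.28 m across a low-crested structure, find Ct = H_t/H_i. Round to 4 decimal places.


Ct = H_t / H_i
Ct = 0.28 / 4.81
Ct = 0.0582

0.0582


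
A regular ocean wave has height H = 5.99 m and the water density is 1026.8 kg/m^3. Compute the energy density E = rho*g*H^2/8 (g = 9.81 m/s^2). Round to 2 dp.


E = (1/8) * rho * g * H^2
E = (1/8) * 1026.8 * 9.81 * 5.99^2
E = 0.125 * 1026.8 * 9.81 * 35.8801
E = 45177.12 J/m^2

45177.12


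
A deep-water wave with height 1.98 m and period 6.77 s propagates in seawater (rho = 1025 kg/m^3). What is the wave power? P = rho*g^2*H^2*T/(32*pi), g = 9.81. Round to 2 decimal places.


P = rho * g^2 * H^2 * T / (32 * pi)
P = 1025 * 9.81^2 * 1.98^2 * 6.77 / (32 * pi)
P = 1025 * 96.2361 * 3.9204 * 6.77 / 100.53096
P = 26042.40 W/m

26042.40


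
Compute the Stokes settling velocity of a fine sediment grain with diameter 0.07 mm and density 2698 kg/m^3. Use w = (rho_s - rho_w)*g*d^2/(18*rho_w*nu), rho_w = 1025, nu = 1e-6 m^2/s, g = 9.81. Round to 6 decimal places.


w = (rho_s - rho_w) * g * d^2 / (18 * rho_w * nu)
d = 0.07 mm = 0.000070 m
rho_s - rho_w = 2698 - 1025 = 1673
Numerator = 1673 * 9.81 * (0.000070)^2 = 0.000080419437
Denominator = 18 * 1025 * 1e-6 = 0.018450
w = 0.004359 m/s

0.004359


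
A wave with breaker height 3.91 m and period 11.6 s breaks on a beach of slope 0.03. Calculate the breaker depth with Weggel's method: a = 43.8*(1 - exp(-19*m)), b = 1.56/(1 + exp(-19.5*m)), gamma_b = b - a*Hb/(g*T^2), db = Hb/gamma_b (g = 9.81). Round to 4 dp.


a = 43.8 * (1 - exp(-19 * m))
exp(-19 * 0.03) = exp(-0.5700) = 0.565525
a = 43.8 * (1 - 0.565525) = 19.029986
b = 1.56 / (1 + exp(-19.5 * m))
exp(-19.5 * 0.03) = exp(-0.5850) = 0.557106
b = 1.56 / (1 + 0.557106) = 1.001859
Hb / (g * T^2) = 3.91 / (9.81 * 11.6^2) = 3.91 / 1320.0336 = 0.00296205
gamma_b = b - a * Hb/(g*T^2) = 1.001859 - 19.029986 * 0.00296205 = 0.945491
db = Hb / gamma_b = 3.91 / 0.945491
db = 4.1354 m

4.1354


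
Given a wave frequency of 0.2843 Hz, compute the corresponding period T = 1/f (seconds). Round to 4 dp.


T = 1 / f
T = 1 / 0.2843
T = 3.5174 s

3.5174


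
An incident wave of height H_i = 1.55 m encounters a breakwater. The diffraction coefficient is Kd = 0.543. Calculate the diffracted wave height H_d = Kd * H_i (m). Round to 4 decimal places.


H_d = Kd * H_i
H_d = 0.543 * 1.55
H_d = 0.8417 m

0.8417


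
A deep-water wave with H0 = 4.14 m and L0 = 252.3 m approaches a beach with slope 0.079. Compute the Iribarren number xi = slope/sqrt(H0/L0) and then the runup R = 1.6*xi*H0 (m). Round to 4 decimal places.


xi = slope / sqrt(H0/L0)
H0/L0 = 4.14/252.3 = 0.016409
sqrt(0.016409) = 0.128098
xi = 0.079 / 0.128098 = 0.616716
R = 1.6 * xi * H0 = 1.6 * 0.616716 * 4.14
R = 4.0851 m

4.0851


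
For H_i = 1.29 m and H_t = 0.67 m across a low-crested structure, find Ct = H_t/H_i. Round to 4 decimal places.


Ct = H_t / H_i
Ct = 0.67 / 1.29
Ct = 0.5194

0.5194


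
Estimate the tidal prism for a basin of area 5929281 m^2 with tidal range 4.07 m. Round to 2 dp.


Tidal prism = Area * Tidal range
P = 5929281 * 4.07
P = 24132173.67 m^3

24132173.67


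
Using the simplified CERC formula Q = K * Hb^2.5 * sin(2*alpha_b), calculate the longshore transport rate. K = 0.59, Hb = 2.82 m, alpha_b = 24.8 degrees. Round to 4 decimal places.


Q = K * Hb^2.5 * sin(2 * alpha_b)
Hb^2.5 = 2.82^2.5 = 13.354351
sin(2 * 24.8) = sin(49.6) = 0.761538
Q = 0.59 * 13.354351 * 0.761538
Q = 6.0002 m^3/s

6.0002


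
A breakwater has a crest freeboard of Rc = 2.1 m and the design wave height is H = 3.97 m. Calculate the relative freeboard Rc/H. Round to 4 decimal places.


Relative freeboard = Rc / H
= 2.1 / 3.97
= 0.5290

0.5290


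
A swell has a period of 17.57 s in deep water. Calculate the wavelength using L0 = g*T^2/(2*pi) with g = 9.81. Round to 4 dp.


L0 = g * T^2 / (2 * pi)
L0 = 9.81 * 17.57^2 / (2 * pi)
L0 = 9.81 * 308.7049 / 6.28319
L0 = 3028.3951 / 6.28319
L0 = 481.9840 m

481.9840


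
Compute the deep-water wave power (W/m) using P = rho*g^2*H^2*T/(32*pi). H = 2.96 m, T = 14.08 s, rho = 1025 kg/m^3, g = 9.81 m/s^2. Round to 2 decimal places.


P = rho * g^2 * H^2 * T / (32 * pi)
P = 1025 * 9.81^2 * 2.96^2 * 14.08 / (32 * pi)
P = 1025 * 96.2361 * 8.7616 * 14.08 / 100.53096
P = 121045.35 W/m

121045.35


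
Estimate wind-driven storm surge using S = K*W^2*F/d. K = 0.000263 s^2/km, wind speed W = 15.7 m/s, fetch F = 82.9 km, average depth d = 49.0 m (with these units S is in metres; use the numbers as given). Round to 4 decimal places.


S = K * W^2 * F / d
W^2 = 15.7^2 = 246.49
S = 0.000263 * 246.49 * 82.9 / 49.0
Numerator = 0.000263 * 246.49 * 82.9 = 5.374148
S = 5.374148 / 49.0 = 0.1097 m

0.1097


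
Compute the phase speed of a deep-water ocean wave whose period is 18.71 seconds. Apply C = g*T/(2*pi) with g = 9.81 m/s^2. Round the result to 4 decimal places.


We use the deep-water celerity formula:
C = g * T / (2 * pi)
C = 9.81 * 18.71 / (2 * 3.14159...)
C = 183.545100 / 6.283185
C = 29.2121 m/s

29.2121


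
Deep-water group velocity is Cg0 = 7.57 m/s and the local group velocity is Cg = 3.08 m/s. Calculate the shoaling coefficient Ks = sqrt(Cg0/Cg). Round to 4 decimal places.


Ks = sqrt(Cg0 / Cg)
Ks = sqrt(7.57 / 3.08)
Ks = sqrt(2.4578)
Ks = 1.5677

1.5677


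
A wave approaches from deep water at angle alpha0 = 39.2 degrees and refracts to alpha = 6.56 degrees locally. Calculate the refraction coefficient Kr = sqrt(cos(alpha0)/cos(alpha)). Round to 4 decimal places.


Kr = sqrt(cos(alpha0) / cos(alpha))
cos(39.2) = 0.774944
cos(6.56) = 0.993453
Kr = sqrt(0.774944 / 0.993453)
Kr = sqrt(0.780052)
Kr = 0.8832

0.8832


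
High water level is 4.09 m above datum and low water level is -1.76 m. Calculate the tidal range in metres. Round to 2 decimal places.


Tidal range = High water - Low water
Tidal range = 4.09 - (-1.76)
Tidal range = 5.85 m

5.85


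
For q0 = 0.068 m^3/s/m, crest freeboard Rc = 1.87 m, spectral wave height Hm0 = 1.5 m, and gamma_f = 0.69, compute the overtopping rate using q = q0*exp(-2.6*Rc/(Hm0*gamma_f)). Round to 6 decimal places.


q = q0 * exp(-2.6 * Rc / (Hm0 * gamma_f))
Exponent = -2.6 * 1.87 / (1.5 * 0.69)
= -2.6 * 1.87 / 1.0350
= -4.697585
exp(-4.697585) = 0.009117
q = 0.068 * 0.009117
q = 0.000620 m^3/s/m

0.000620


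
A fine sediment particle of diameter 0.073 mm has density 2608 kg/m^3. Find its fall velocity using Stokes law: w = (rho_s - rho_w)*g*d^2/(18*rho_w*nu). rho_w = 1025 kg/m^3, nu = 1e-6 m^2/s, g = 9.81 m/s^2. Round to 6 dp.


w = (rho_s - rho_w) * g * d^2 / (18 * rho_w * nu)
d = 0.073 mm = 0.000073 m
rho_s - rho_w = 2608 - 1025 = 1583
Numerator = 1583 * 9.81 * (0.000073)^2 = 0.000082755267
Denominator = 18 * 1025 * 1e-6 = 0.018450
w = 0.004485 m/s

0.004485


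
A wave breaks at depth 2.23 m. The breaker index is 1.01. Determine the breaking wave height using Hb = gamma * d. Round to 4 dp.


Hb = gamma * d
Hb = 1.01 * 2.23
Hb = 2.2523 m

2.2523


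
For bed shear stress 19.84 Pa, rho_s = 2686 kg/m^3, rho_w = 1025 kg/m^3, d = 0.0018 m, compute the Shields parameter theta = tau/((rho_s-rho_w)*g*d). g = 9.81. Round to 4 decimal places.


theta = tau / ((rho_s - rho_w) * g * d)
rho_s - rho_w = 2686 - 1025 = 1661
Denominator = 1661 * 9.81 * 0.0018 = 29.329938
theta = 19.84 / 29.329938
theta = 0.6764

0.6764


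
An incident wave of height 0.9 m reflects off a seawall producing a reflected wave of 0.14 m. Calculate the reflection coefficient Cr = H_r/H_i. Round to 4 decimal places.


Cr = H_r / H_i
Cr = 0.14 / 0.9
Cr = 0.1556

0.1556


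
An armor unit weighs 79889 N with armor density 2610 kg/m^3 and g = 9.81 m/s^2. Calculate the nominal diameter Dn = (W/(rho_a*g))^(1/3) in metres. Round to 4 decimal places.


V = W / (rho_a * g)
V = 79889 / (2610 * 9.81)
V = 79889 / 25604.10
V = 3.120164 m^3
Dn = V^(1/3) = 3.120164^(1/3)
Dn = 1.4613 m

1.4613


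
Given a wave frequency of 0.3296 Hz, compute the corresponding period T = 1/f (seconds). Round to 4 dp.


T = 1 / f
T = 1 / 0.3296
T = 3.0340 s

3.0340


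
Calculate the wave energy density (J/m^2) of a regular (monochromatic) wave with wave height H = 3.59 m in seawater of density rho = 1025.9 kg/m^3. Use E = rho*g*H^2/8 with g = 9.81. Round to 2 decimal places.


E = (1/8) * rho * g * H^2
E = (1/8) * 1025.9 * 9.81 * 3.59^2
E = 0.125 * 1025.9 * 9.81 * 12.8881
E = 16213.36 J/m^2

16213.36


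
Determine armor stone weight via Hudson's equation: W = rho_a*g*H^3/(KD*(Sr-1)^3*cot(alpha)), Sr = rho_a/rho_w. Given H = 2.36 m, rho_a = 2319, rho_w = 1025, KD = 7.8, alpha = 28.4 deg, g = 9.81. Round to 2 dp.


Sr = rho_a / rho_w = 2319 / 1025 = 2.262439
(Sr - 1) = 1.262439
(Sr - 1)^3 = 2.012015
cot(28.4) = 1 / tan(28.4) = 1 / 0.540698 = 1.849461
Numerator = 2319 * 9.81 * 2.36^3 = 299023.8060
Denominator = 7.8 * 2.012015 * 1.849461 = 29.024924
W = 299023.8060 / 29.024924
W = 10302.31 N

10302.31


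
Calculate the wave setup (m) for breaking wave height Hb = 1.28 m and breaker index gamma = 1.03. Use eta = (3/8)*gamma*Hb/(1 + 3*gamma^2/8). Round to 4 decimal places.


eta = (3/8) * gamma * Hb / (1 + 3*gamma^2/8)
Numerator = (3/8) * 1.03 * 1.28 = 0.494400
Denominator = 1 + 3*1.03^2/8 = 1 + 0.397838 = 1.397838
eta = 0.494400 / 1.397838
eta = 0.3537 m

0.3537


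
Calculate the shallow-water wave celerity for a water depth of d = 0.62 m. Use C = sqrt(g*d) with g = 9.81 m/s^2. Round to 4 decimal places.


Using the shallow-water approximation:
C = sqrt(g * d) = sqrt(9.81 * 0.62)
C = sqrt(6.0822)
C = 2.4662 m/s

2.4662


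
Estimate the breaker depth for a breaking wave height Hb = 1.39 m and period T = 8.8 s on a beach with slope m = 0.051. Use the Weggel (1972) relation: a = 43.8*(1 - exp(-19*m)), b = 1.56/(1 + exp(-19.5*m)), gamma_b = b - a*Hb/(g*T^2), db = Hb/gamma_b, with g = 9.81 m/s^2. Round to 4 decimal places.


a = 43.8 * (1 - exp(-19 * m))
exp(-19 * 0.051) = exp(-0.9690) = 0.379462
a = 43.8 * (1 - 0.379462) = 27.179551
b = 1.56 / (1 + exp(-19.5 * m))
exp(-19.5 * 0.051) = exp(-0.9945) = 0.369908
b = 1.56 / (1 + 0.369908) = 1.138762
Hb / (g * T^2) = 1.39 / (9.81 * 8.8^2) = 1.39 / 759.6864 = 0.00182970
gamma_b = b - a * Hb/(g*T^2) = 1.138762 - 27.179551 * 0.00182970 = 1.089032
db = Hb / gamma_b = 1.39 / 1.089032
db = 1.2764 m

1.2764


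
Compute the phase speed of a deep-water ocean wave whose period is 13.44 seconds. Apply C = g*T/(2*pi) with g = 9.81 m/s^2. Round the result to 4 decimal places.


We use the deep-water celerity formula:
C = g * T / (2 * pi)
C = 9.81 * 13.44 / (2 * 3.14159...)
C = 131.846400 / 6.283185
C = 20.9840 m/s

20.9840


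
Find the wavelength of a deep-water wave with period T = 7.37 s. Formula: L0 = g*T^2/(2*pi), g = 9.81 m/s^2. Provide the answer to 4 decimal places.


L0 = g * T^2 / (2 * pi)
L0 = 9.81 * 7.37^2 / (2 * pi)
L0 = 9.81 * 54.3169 / 6.28319
L0 = 532.8488 / 6.28319
L0 = 84.8055 m

84.8055


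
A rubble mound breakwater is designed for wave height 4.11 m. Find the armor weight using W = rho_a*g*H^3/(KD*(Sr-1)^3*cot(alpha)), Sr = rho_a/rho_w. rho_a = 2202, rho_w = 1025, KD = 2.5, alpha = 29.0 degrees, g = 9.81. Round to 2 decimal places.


Sr = rho_a / rho_w = 2202 / 1025 = 2.148293
(Sr - 1) = 1.148293
(Sr - 1)^3 = 1.514111
cot(29.0) = 1 / tan(29.0) = 1 / 0.554309 = 1.804048
Numerator = 2202 * 9.81 * 4.11^3 = 1499725.5406
Denominator = 2.5 * 1.514111 * 1.804048 = 6.828823
W = 1499725.5406 / 6.828823
W = 219617.00 N

219617.00


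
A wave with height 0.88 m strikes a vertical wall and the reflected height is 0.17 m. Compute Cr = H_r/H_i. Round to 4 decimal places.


Cr = H_r / H_i
Cr = 0.17 / 0.88
Cr = 0.1932

0.1932


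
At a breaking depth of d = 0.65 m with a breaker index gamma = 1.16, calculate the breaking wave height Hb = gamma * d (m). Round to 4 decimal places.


Hb = gamma * d
Hb = 1.16 * 0.65
Hb = 0.7540 m

0.7540


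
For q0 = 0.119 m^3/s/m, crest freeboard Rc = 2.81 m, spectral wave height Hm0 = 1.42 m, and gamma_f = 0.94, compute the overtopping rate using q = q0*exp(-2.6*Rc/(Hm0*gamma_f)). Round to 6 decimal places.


q = q0 * exp(-2.6 * Rc / (Hm0 * gamma_f))
Exponent = -2.6 * 2.81 / (1.42 * 0.94)
= -2.6 * 2.81 / 1.3348
= -5.473479
exp(-5.473479) = 0.004197
q = 0.119 * 0.004197
q = 0.000499 m^3/s/m

0.000499


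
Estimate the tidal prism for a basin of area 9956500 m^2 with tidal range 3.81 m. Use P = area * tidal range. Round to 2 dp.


Tidal prism = Area * Tidal range
P = 9956500 * 3.81
P = 37934265.00 m^3

37934265.00


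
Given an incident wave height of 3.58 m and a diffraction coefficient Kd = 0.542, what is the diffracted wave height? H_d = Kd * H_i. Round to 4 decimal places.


H_d = Kd * H_i
H_d = 0.542 * 3.58
H_d = 1.9404 m

1.9404


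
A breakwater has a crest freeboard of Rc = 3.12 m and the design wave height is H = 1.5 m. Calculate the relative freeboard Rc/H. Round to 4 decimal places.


Relative freeboard = Rc / H
= 3.12 / 1.5
= 2.0800

2.0800


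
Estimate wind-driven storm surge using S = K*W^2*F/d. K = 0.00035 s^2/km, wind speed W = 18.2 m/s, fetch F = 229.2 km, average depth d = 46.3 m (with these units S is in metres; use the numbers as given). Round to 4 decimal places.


S = K * W^2 * F / d
W^2 = 18.2^2 = 331.24
S = 0.00035 * 331.24 * 229.2 / 46.3
Numerator = 0.00035 * 331.24 * 229.2 = 26.572073
S = 26.572073 / 46.3 = 0.5739 m

0.5739


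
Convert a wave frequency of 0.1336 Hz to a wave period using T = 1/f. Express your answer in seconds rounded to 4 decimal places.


T = 1 / f
T = 1 / 0.1336
T = 7.4850 s

7.4850


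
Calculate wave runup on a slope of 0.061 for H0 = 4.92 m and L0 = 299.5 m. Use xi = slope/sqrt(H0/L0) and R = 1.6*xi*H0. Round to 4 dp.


xi = slope / sqrt(H0/L0)
H0/L0 = 4.92/299.5 = 0.016427
sqrt(0.016427) = 0.128169
xi = 0.061 / 0.128169 = 0.475933
R = 1.6 * xi * H0 = 1.6 * 0.475933 * 4.92
R = 3.7465 m

3.7465


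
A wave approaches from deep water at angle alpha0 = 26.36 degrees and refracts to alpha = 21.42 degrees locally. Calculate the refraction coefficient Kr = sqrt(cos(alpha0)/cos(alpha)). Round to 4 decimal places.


Kr = sqrt(cos(alpha0) / cos(alpha))
cos(26.36) = 0.896022
cos(21.42) = 0.930928
Kr = sqrt(0.896022 / 0.930928)
Kr = sqrt(0.962504)
Kr = 0.9811

0.9811


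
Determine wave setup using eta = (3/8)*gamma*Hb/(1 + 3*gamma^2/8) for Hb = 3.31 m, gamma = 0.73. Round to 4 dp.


eta = (3/8) * gamma * Hb / (1 + 3*gamma^2/8)
Numerator = (3/8) * 0.73 * 3.31 = 0.906112
Denominator = 1 + 3*0.73^2/8 = 1 + 0.199838 = 1.199838
eta = 0.906112 / 1.199838
eta = 0.7552 m

0.7552


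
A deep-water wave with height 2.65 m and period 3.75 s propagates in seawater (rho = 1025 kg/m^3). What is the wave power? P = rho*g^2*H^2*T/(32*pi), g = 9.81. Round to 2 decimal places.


P = rho * g^2 * H^2 * T / (32 * pi)
P = 1025 * 9.81^2 * 2.65^2 * 3.75 / (32 * pi)
P = 1025 * 96.2361 * 7.0225 * 3.75 / 100.53096
P = 25839.56 W/m

25839.56


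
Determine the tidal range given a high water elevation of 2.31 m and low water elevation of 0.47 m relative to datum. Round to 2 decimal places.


Tidal range = High water - Low water
Tidal range = 2.31 - (0.47)
Tidal range = 1.84 m

1.84


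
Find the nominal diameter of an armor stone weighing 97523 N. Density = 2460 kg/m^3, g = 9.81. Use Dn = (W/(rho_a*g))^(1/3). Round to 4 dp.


V = W / (rho_a * g)
V = 97523 / (2460 * 9.81)
V = 97523 / 24132.60
V = 4.041131 m^3
Dn = V^(1/3) = 4.041131^(1/3)
Dn = 1.5928 m

1.5928


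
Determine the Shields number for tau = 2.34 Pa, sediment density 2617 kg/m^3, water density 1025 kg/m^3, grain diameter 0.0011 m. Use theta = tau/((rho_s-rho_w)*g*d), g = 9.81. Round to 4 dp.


theta = tau / ((rho_s - rho_w) * g * d)
rho_s - rho_w = 2617 - 1025 = 1592
Denominator = 1592 * 9.81 * 0.0011 = 17.179272
theta = 2.34 / 17.179272
theta = 0.1362

0.1362


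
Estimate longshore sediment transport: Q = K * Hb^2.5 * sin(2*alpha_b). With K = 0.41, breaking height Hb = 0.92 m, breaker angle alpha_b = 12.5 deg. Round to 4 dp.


Q = K * Hb^2.5 * sin(2 * alpha_b)
Hb^2.5 = 0.92^2.5 = 0.811838
sin(2 * 12.5) = sin(25.0) = 0.422618
Q = 0.41 * 0.811838 * 0.422618
Q = 0.1407 m^3/s

0.1407


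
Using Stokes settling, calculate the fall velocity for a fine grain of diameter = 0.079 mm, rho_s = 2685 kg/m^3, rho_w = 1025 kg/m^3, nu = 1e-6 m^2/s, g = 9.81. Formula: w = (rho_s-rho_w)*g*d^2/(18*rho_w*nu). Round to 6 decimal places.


w = (rho_s - rho_w) * g * d^2 / (18 * rho_w * nu)
d = 0.079 mm = 0.000079 m
rho_s - rho_w = 2685 - 1025 = 1660
Numerator = 1660 * 9.81 * (0.000079)^2 = 0.000101632189
Denominator = 18 * 1025 * 1e-6 = 0.018450
w = 0.005509 m/s

0.005509
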